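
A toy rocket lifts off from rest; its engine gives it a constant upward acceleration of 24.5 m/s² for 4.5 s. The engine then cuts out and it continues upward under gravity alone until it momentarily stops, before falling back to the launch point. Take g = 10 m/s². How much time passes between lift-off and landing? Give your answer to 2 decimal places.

Phase 1 (powered ascent): v₀ = 0 m/s, a = 24.5 m/s².
v = v₀ + at = 0 + (24.5)(4.5) = 110 m/s
Δx = v₀t + ½at² = 0·4.5 + 0.5·24.5·4.5² = 248 m

Phase 2 (coasting upward): v₀ = 110 m/s, a = -10 m/s².
v = v₀ + at → t = (0 − 110) / -10 = 11.0 s
v² = v₀² + 2aΔx → Δx = (0² − 110²)/(2·-10) = 608 m

Phase 3 (free fall): v₀ = 0 m/s, a = -10 m/s².
Falls 856 m from rest: t = √(2·856/10) = 13.1 s; v = g·t = 131 m/s.
Total time = 4.50 + 11.0 + 13.1 = 28.6 s

28.61 s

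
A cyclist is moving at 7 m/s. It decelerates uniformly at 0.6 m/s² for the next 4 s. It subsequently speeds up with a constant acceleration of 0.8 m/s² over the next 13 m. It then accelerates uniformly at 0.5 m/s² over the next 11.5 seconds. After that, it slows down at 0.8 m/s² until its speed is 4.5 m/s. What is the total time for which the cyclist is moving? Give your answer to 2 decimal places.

27.51 s

Phase 1 (decelerating): v₀ = 7.00 m/s, a = -0.6 m/s².
v = v₀ + at = 7.00 + (-0.6)(4) = 4.60 m/s
Δx = v₀t + ½at² = 7.00·4 + 0.5·-0.6·4² = 23.2 m

Phase 2 (accelerating): v₀ = 4.60 m/s, a = 0.8 m/s².
v² = v₀² + 2aΔx = 4.60² + 2·0.8·13 = 42.0 → v = 6.48 m/s
t = (v − v₀)/a = (6.48 − 4.60)/0.8 = 2.35 s

Phase 3 (accelerating): v₀ = 6.48 m/s, a = 0.5 m/s².
v = v₀ + at = 6.48 + (0.5)(11.5) = 12.2 m/s
Δx = v₀t + ½at² = 6.48·11.5 + 0.5·0.5·11.5² = 108 m

Phase 4 (decelerating): v₀ = 12.2 m/s, a = -0.8 m/s².
v = v₀ + at → t = (4.5 − 12.2) / -0.8 = 9.66 s
v² = v₀² + 2aΔx → Δx = (4.5² − 12.2²)/(2·-0.8) = 80.8 m
Total time = 4.00 + 2.35 + 11.5 + 9.66 = 27.5 s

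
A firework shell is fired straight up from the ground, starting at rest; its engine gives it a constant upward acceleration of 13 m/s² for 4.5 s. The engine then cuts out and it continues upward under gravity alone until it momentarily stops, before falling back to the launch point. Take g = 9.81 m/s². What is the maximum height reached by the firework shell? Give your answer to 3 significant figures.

Phase 1 (powered ascent): v₀ = 0 m/s, a = 13 m/s².
v = v₀ + at = 0 + (13)(4.5) = 58.5 m/s
Δx = v₀t + ½at² = 0·4.5 + 0.5·13·4.5² = 132 m

Phase 2 (coasting upward): v₀ = 58.5 m/s, a = -9.81 m/s².
v = v₀ + at → t = (0 − 58.5) / -9.81 = 5.96 s
v² = v₀² + 2aΔx → Δx = (0² − 58.5²)/(2·-9.81) = 174 m
Maximum height = 132 + 174 = 306 m

306 m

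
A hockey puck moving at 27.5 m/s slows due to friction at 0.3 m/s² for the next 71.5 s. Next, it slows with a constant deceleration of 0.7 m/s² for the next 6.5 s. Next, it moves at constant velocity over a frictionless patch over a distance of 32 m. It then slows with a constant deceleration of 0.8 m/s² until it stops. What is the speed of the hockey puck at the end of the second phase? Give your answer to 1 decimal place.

1.5 m/s

Phase 1 (decelerating): v₀ = 27.5 m/s, a = -0.3 m/s².
v = v₀ + at = 27.5 + (-0.3)(71.5) = 6.05 m/s
Δx = v₀t + ½at² = 27.5·71.5 + 0.5·-0.3·71.5² = 1200 m

Phase 2 (decelerating): v₀ = 6.05 m/s, a = -0.7 m/s².
v = v₀ + at = 6.05 + (-0.7)(6.5) = 1.50 m/s
Δx = v₀t + ½at² = 6.05·6.5 + 0.5·-0.7·6.5² = 24.5 m
Speed at end of phase 2 = 1.50 m/s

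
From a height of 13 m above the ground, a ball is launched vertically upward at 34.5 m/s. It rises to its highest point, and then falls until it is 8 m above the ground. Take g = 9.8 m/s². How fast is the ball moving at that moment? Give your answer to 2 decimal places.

35.89 m/s

Phase 1 (rising): v₀ = 34.5 m/s, a = -9.8 m/s².
v = v₀ + at → t = (0 − 34.5) / -9.8 = 3.52 s
v² = v₀² + 2aΔx → Δx = (0² − 34.5²)/(2·-9.8) = 60.7 m

Phase 2 (falling): v₀ = 0 m/s, a = -9.8 m/s².
Falls 65.7 m from rest: t = √(2·65.7/9.8) = 3.66 s; v = g·t = 35.9 m/s.
Final speed = 35.9 m/s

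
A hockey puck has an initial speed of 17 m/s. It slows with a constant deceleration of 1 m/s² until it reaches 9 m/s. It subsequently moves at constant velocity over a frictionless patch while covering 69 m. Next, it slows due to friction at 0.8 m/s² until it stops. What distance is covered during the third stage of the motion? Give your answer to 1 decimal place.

Phase 1 (decelerating): v₀ = 17.0 m/s, a = -1 m/s².
v = v₀ + at → t = (9 − 17.0) / -1 = 8.00 s
v² = v₀² + 2aΔx → Δx = (9² − 17.0²)/(2·-1) = 104 m

Phase 2 (constant speed): v₀ = 9.00 m/s, a = 0 m/s².
Constant speed: t = d/v = 69/9.00 = 7.67 s

Phase 3 (decelerating): v₀ = 9.00 m/s, a = -0.8 m/s².
v = v₀ + at → t = (0 − 9.00) / -0.8 = 11.2 s
v² = v₀² + 2aΔx → Δx = (0² − 9.00²)/(2·-0.8) = 50.6 m
Distance in phase 3 = 50.6 m

50.6 m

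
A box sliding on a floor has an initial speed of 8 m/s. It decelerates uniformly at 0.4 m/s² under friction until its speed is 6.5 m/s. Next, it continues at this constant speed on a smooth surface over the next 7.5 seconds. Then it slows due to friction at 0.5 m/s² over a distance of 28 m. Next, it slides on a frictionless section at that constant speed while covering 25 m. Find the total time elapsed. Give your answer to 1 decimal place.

23.3 s

Phase 1 (decelerating): v₀ = 8.00 m/s, a = -0.4 m/s².
v = v₀ + at → t = (6.5 − 8.00) / -0.4 = 3.75 s
v² = v₀² + 2aΔx → Δx = (6.5² − 8.00²)/(2·-0.4) = 27.2 m

Phase 2 (constant speed): v₀ = 6.50 m/s, a = 0 m/s².
v = v₀ + at = 6.50 + (0)(7.5) = 6.50 m/s
Δx = v₀t + ½at² = 6.50·7.5 + 0.5·0·7.5² = 48.8 m

Phase 3 (decelerating): v₀ = 6.50 m/s, a = -0.5 m/s².
v² = v₀² + 2aΔx = 6.50² + 2·-0.5·28 = 14.2 → v = 3.77 m/s
t = (v − v₀)/a = (3.77 − 6.50)/-0.5 = 5.45 s

Phase 4 (constant speed): v₀ = 3.77 m/s, a = 0 m/s².
Constant speed: t = d/v = 25/3.77 = 6.62 s
Total time = 3.75 + 7.50 + 5.45 + 6.62 = 23.3 s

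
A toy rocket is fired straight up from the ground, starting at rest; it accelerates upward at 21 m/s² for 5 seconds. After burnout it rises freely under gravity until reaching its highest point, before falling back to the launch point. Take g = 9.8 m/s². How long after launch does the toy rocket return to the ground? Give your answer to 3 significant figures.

28.7 s

Phase 1 (powered ascent): v₀ = 0 m/s, a = 21 m/s².
v = v₀ + at = 0 + (21)(5) = 105 m/s
Δx = v₀t + ½at² = 0·5 + 0.5·21·5² = 262 m

Phase 2 (coasting upward): v₀ = 105 m/s, a = -9.8 m/s².
v = v₀ + at → t = (0 − 105) / -9.8 = 10.7 s
v² = v₀² + 2aΔx → Δx = (0² − 105²)/(2·-9.8) = 562 m

Phase 3 (free fall): v₀ = 0 m/s, a = -9.8 m/s².
Falls 825 m from rest: t = √(2·825/9.8) = 13.0 s; v = g·t = 127 m/s.
Total time = 5.00 + 10.7 + 13.0 = 28.7 s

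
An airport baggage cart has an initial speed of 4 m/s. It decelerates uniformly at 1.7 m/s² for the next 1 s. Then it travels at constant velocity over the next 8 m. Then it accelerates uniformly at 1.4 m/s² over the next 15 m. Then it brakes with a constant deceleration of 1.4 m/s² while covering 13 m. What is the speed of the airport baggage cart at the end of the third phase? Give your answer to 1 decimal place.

6.9 m/s

Phase 1 (decelerating): v₀ = 4.00 m/s, a = -1.7 m/s².
v = v₀ + at = 4.00 + (-1.7)(1) = 2.30 m/s
Δx = v₀t + ½at² = 4.00·1 + 0.5·-1.7·1² = 3.15 m

Phase 2 (constant speed): v₀ = 2.30 m/s, a = 0 m/s².
Constant speed: t = d/v = 8/2.30 = 3.48 s

Phase 3 (accelerating): v₀ = 2.30 m/s, a = 1.4 m/s².
v² = v₀² + 2aΔx = 2.30² + 2·1.4·15 = 47.3 → v = 6.88 m/s
t = (v − v₀)/a = (6.88 − 2.30)/1.4 = 3.27 s
Speed at end of phase 3 = 6.88 m/s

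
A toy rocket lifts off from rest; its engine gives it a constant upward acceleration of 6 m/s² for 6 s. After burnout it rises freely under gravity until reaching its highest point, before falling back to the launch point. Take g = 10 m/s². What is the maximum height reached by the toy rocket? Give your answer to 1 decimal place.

Phase 1 (powered ascent): v₀ = 0 m/s, a = 6 m/s².
v = v₀ + at = 0 + (6)(6) = 36.0 m/s
Δx = v₀t + ½at² = 0·6 + 0.5·6·6² = 108 m

Phase 2 (coasting upward): v₀ = 36.0 m/s, a = -10 m/s².
v = v₀ + at → t = (0 − 36.0) / -10 = 3.60 s
v² = v₀² + 2aΔx → Δx = (0² − 36.0²)/(2·-10) = 64.8 m
Maximum height = 108 + 64.8 = 173 m

172.8 m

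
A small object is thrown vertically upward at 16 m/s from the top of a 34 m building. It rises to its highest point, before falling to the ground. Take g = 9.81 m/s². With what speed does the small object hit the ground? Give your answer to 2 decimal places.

Phase 1 (rising): v₀ = 16.0 m/s, a = -9.81 m/s².
v = v₀ + at → t = (0 − 16.0) / -9.81 = 1.63 s
v² = v₀² + 2aΔx → Δx = (0² − 16.0²)/(2·-9.81) = 13.0 m

Phase 2 (falling): v₀ = 0 m/s, a = -9.81 m/s².
Falls 47.0 m from rest: t = √(2·47.0/9.81) = 3.10 s; v = g·t = 30.4 m/s.
Final speed = 30.4 m/s

30.38 m/s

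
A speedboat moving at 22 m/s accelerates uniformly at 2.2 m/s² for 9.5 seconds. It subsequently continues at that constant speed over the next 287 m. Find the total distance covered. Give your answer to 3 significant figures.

595 m

Phase 1 (accelerating): v₀ = 22.0 m/s, a = 2.2 m/s².
v = v₀ + at = 22.0 + (2.2)(9.5) = 42.9 m/s
Δx = v₀t + ½at² = 22.0·9.5 + 0.5·2.2·9.5² = 308 m

Phase 2 (constant speed): v₀ = 42.9 m/s, a = 0 m/s².
Constant speed: t = d/v = 287/42.9 = 6.69 s
Total distance = 308 + 287 = 595 m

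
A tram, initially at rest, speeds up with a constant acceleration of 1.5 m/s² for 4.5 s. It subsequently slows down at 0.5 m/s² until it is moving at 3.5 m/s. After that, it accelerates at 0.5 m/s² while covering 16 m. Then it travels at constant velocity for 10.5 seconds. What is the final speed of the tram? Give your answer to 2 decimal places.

Phase 1 (accelerating): v₀ = 0 m/s, a = 1.5 m/s².
v = v₀ + at = 0 + (1.5)(4.5) = 6.75 m/s
Δx = v₀t + ½at² = 0·4.5 + 0.5·1.5·4.5² = 15.2 m

Phase 2 (decelerating): v₀ = 6.75 m/s, a = -0.5 m/s².
v = v₀ + at → t = (3.5 − 6.75) / -0.5 = 6.50 s
v² = v₀² + 2aΔx → Δx = (3.5² − 6.75²)/(2·-0.5) = 33.3 m

Phase 3 (accelerating): v₀ = 3.50 m/s, a = 0.5 m/s².
v² = v₀² + 2aΔx = 3.50² + 2·0.5·16 = 28.2 → v = 5.32 m/s
t = (v − v₀)/a = (5.32 − 3.50)/0.5 = 3.63 s

Phase 4 (constant speed): v₀ = 5.32 m/s, a = 0 m/s².
v = v₀ + at = 5.32 + (0)(10.5) = 5.32 m/s
Δx = v₀t + ½at² = 5.32·10.5 + 0.5·0·10.5² = 55.8 m
Final speed = 5.32 m/s

5.32 m/s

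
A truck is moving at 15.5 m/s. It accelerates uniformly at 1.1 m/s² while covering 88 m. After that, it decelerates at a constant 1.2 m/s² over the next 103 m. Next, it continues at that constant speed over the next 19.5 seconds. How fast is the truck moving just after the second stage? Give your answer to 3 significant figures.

13.7 m/s

Phase 1 (accelerating): v₀ = 15.5 m/s, a = 1.1 m/s².
v² = v₀² + 2aΔx = 15.5² + 2·1.1·88 = 434 → v = 20.8 m/s
t = (v − v₀)/a = (20.8 − 15.5)/1.1 = 4.84 s

Phase 2 (decelerating): v₀ = 20.8 m/s, a = -1.2 m/s².
v² = v₀² + 2aΔx = 20.8² + 2·-1.2·103 = 187 → v = 13.7 m/s
t = (v − v₀)/a = (13.7 − 20.8)/-1.2 = 5.97 s
Speed at end of phase 2 = 13.7 m/s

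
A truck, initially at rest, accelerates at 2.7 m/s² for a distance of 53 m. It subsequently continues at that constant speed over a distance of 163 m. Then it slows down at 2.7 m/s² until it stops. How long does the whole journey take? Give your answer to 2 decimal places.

Phase 1 (accelerating): v₀ = 0 m/s, a = 2.7 m/s².
v² = v₀² + 2aΔx = 0² + 2·2.7·53 = 286 → v = 16.9 m/s
t = (v − v₀)/a = (16.9 − 0)/2.7 = 6.27 s

Phase 2 (constant speed): v₀ = 16.9 m/s, a = 0 m/s².
Constant speed: t = d/v = 163/16.9 = 9.64 s

Phase 3 (decelerating): v₀ = 16.9 m/s, a = -2.7 m/s².
v = v₀ + at → t = (0 − 16.9) / -2.7 = 6.27 s
v² = v₀² + 2aΔx → Δx = (0² − 16.9²)/(2·-2.7) = 53.0 m
Total time = 6.27 + 9.64 + 6.27 = 22.2 s

22.17 s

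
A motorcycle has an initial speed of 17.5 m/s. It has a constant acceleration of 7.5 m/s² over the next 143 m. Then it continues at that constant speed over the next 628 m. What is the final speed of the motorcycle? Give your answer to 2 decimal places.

49.51 m/s

Phase 1 (accelerating): v₀ = 17.5 m/s, a = 7.5 m/s².
v² = v₀² + 2aΔx = 17.5² + 2·7.5·143 = 2450 → v = 49.5 m/s
t = (v − v₀)/a = (49.5 − 17.5)/7.5 = 4.27 s

Phase 2 (constant speed): v₀ = 49.5 m/s, a = 0 m/s².
Constant speed: t = d/v = 628/49.5 = 12.7 s
Final speed = 49.5 m/s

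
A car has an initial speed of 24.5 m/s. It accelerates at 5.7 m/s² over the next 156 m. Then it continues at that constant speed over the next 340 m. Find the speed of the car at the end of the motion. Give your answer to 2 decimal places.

Phase 1 (accelerating): v₀ = 24.5 m/s, a = 5.7 m/s².
v² = v₀² + 2aΔx = 24.5² + 2·5.7·156 = 2380 → v = 48.8 m/s
t = (v − v₀)/a = (48.8 − 24.5)/5.7 = 4.26 s

Phase 2 (constant speed): v₀ = 48.8 m/s, a = 0 m/s².
Constant speed: t = d/v = 340/48.8 = 6.97 s
Final speed = 48.8 m/s

48.77 m/s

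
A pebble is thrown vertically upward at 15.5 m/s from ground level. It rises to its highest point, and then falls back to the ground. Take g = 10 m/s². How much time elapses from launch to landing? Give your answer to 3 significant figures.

Phase 1 (rising): v₀ = 15.5 m/s, a = -10 m/s².
v = v₀ + at → t = (0 − 15.5) / -10 = 1.55 s
v² = v₀² + 2aΔx → Δx = (0² − 15.5²)/(2·-10) = 12.0 m

Phase 2 (falling): v₀ = 0 m/s, a = -10 m/s².
Falls 12.0 m from rest: t = √(2·12.0/10) = 1.55 s; v = g·t = 15.5 m/s.
Total time = 1.55 + 1.55 = 3.10 s

3.10 s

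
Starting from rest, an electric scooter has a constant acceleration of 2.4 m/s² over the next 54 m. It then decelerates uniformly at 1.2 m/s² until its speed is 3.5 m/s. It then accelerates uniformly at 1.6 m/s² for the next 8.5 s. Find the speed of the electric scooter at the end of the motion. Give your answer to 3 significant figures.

Phase 1 (accelerating): v₀ = 0 m/s, a = 2.4 m/s².
v² = v₀² + 2aΔx = 0² + 2·2.4·54 = 259 → v = 16.1 m/s
t = (v − v₀)/a = (16.1 − 0)/2.4 = 6.71 s

Phase 2 (decelerating): v₀ = 16.1 m/s, a = -1.2 m/s².
v = v₀ + at → t = (3.5 − 16.1) / -1.2 = 10.5 s
v² = v₀² + 2aΔx → Δx = (3.5² − 16.1²)/(2·-1.2) = 103 m

Phase 3 (accelerating): v₀ = 3.50 m/s, a = 1.6 m/s².
v = v₀ + at = 3.50 + (1.6)(8.5) = 17.1 m/s
Δx = v₀t + ½at² = 3.50·8.5 + 0.5·1.6·8.5² = 87.6 m
Final speed = 17.1 m/s

17.1 m/s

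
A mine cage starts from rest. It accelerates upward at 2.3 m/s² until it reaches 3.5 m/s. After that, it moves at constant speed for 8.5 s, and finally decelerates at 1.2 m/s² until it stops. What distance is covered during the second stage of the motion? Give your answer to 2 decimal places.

29.75 m

Phase 1 (accelerating): v₀ = 0 m/s, a = 2.3 m/s².
v = v₀ + at → t = (3.5 − 0) / 2.3 = 1.52 s
v² = v₀² + 2aΔx → Δx = (3.5² − 0²)/(2·2.3) = 2.66 m

Phase 2 (constant speed): v₀ = 3.50 m/s, a = 0 m/s².
v = v₀ + at = 3.50 + (0)(8.5) = 3.50 m/s
Δx = v₀t + ½at² = 3.50·8.5 + 0.5·0·8.5² = 29.8 m
Distance in phase 2 = 29.8 m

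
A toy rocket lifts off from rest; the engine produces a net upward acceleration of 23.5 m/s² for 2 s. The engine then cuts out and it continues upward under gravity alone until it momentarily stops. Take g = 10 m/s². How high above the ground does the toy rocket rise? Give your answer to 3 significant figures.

157 m

Phase 1 (powered ascent): v₀ = 0 m/s, a = 23.5 m/s².
v = v₀ + at = 0 + (23.5)(2) = 47.0 m/s
Δx = v₀t + ½at² = 0·2 + 0.5·23.5·2² = 47.0 m

Phase 2 (coasting upward): v₀ = 47.0 m/s, a = -10 m/s².
v = v₀ + at → t = (0 − 47.0) / -10 = 4.70 s
v² = v₀² + 2aΔx → Δx = (0² − 47.0²)/(2·-10) = 110 m
Maximum height = 47.0 + 110 = 157 m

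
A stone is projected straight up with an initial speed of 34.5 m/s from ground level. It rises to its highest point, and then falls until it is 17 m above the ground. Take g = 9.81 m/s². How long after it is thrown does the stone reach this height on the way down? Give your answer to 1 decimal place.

6.5 s

Phase 1 (rising): v₀ = 34.5 m/s, a = -9.81 m/s².
v = v₀ + at → t = (0 − 34.5) / -9.81 = 3.52 s
v² = v₀² + 2aΔx → Δx = (0² − 34.5²)/(2·-9.81) = 60.7 m

Phase 2 (falling): v₀ = 0 m/s, a = -9.81 m/s².
Falls 43.7 m from rest: t = √(2·43.7/9.81) = 2.98 s; v = g·t = 29.3 m/s.
Total time = 3.52 + 2.98 = 6.50 s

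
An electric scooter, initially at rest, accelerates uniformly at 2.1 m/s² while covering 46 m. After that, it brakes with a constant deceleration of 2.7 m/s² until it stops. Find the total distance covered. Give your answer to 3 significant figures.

Phase 1 (accelerating): v₀ = 0 m/s, a = 2.1 m/s².
v² = v₀² + 2aΔx = 0² + 2·2.1·46 = 193 → v = 13.9 m/s
t = (v − v₀)/a = (13.9 − 0)/2.1 = 6.62 s

Phase 2 (decelerating): v₀ = 13.9 m/s, a = -2.7 m/s².
v = v₀ + at → t = (0 − 13.9) / -2.7 = 5.15 s
v² = v₀² + 2aΔx → Δx = (0² − 13.9²)/(2·-2.7) = 35.8 m
Total distance = 46.0 + 35.8 = 81.8 m

81.8 m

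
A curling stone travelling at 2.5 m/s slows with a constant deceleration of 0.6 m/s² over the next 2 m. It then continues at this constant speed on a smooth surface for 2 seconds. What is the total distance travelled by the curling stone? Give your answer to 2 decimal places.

Phase 1 (decelerating): v₀ = 2.50 m/s, a = -0.6 m/s².
v² = v₀² + 2aΔx = 2.50² + 2·-0.6·2 = 3.85 → v = 1.96 m/s
t = (v − v₀)/a = (1.96 − 2.50)/-0.6 = 0.896 s

Phase 2 (constant speed): v₀ = 1.96 m/s, a = 0 m/s².
v = v₀ + at = 1.96 + (0)(2) = 1.96 m/s
Δx = v₀t + ½at² = 1.96·2 + 0.5·0·2² = 3.92 m
Total distance = 2.00 + 3.92 = 5.92 m

5.92 m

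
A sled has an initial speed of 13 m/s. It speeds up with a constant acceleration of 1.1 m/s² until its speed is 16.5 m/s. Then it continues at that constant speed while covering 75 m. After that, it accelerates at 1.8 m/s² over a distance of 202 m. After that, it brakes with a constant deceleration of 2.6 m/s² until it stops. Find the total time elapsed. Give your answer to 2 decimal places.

28.28 s

Phase 1 (accelerating): v₀ = 13.0 m/s, a = 1.1 m/s².
v = v₀ + at → t = (16.5 − 13.0) / 1.1 = 3.18 s
v² = v₀² + 2aΔx → Δx = (16.5² − 13.0²)/(2·1.1) = 46.9 m

Phase 2 (constant speed): v₀ = 16.5 m/s, a = 0 m/s².
Constant speed: t = d/v = 75/16.5 = 4.55 s

Phase 3 (accelerating): v₀ = 16.5 m/s, a = 1.8 m/s².
v² = v₀² + 2aΔx = 16.5² + 2·1.8·202 = 999 → v = 31.6 m/s
t = (v − v₀)/a = (31.6 − 16.5)/1.8 = 8.40 s

Phase 4 (decelerating): v₀ = 31.6 m/s, a = -2.6 m/s².
v = v₀ + at → t = (0 − 31.6) / -2.6 = 12.2 s
v² = v₀² + 2aΔx → Δx = (0² − 31.6²)/(2·-2.6) = 192 m
Total time = 3.18 + 4.55 + 8.40 + 12.2 = 28.3 s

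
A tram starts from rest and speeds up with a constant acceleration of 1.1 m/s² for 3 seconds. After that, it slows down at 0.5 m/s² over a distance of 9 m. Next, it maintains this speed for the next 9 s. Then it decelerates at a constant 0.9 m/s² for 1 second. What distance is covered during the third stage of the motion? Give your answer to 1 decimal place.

12.4 m

Phase 1 (accelerating): v₀ = 0 m/s, a = 1.1 m/s².
v = v₀ + at = 0 + (1.1)(3) = 3.30 m/s
Δx = v₀t + ½at² = 0·3 + 0.5·1.1·3² = 4.95 m

Phase 2 (decelerating): v₀ = 3.30 m/s, a = -0.5 m/s².
v² = v₀² + 2aΔx = 3.30² + 2·-0.5·9 = 1.89 → v = 1.37 m/s
t = (v − v₀)/a = (1.37 − 3.30)/-0.5 = 3.85 s

Phase 3 (constant speed): v₀ = 1.37 m/s, a = 0 m/s².
v = v₀ + at = 1.37 + (0)(9) = 1.37 m/s
Δx = v₀t + ½at² = 1.37·9 + 0.5·0·9² = 12.4 m
Distance in phase 3 = 12.4 m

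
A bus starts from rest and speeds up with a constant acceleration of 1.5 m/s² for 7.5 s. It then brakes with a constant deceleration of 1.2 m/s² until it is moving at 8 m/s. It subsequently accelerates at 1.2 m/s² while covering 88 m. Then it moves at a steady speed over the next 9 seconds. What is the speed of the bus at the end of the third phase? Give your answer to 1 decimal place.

Phase 1 (accelerating): v₀ = 0 m/s, a = 1.5 m/s².
v = v₀ + at = 0 + (1.5)(7.5) = 11.2 m/s
Δx = v₀t + ½at² = 0·7.5 + 0.5·1.5·7.5² = 42.2 m

Phase 2 (decelerating): v₀ = 11.2 m/s, a = -1.2 m/s².
v = v₀ + at → t = (8 − 11.2) / -1.2 = 2.71 s
v² = v₀² + 2aΔx → Δx = (8² − 11.2²)/(2·-1.2) = 26.1 m

Phase 3 (accelerating): v₀ = 8.00 m/s, a = 1.2 m/s².
v² = v₀² + 2aΔx = 8.00² + 2·1.2·88 = 275 → v = 16.6 m/s
t = (v − v₀)/a = (16.6 − 8.00)/1.2 = 7.16 s
Speed at end of phase 3 = 16.6 m/s

16.6 m/s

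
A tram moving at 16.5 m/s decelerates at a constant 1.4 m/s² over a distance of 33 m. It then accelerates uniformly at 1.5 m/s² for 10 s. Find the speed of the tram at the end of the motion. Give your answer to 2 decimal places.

Phase 1 (decelerating): v₀ = 16.5 m/s, a = -1.4 m/s².
v² = v₀² + 2aΔx = 16.5² + 2·-1.4·33 = 180 → v = 13.4 m/s
t = (v − v₀)/a = (13.4 − 16.5)/-1.4 = 2.21 s

Phase 2 (accelerating): v₀ = 13.4 m/s, a = 1.5 m/s².
v = v₀ + at = 13.4 + (1.5)(10) = 28.4 m/s
Δx = v₀t + ½at² = 13.4·10 + 0.5·1.5·10² = 209 m
Final speed = 28.4 m/s

28.41 m/s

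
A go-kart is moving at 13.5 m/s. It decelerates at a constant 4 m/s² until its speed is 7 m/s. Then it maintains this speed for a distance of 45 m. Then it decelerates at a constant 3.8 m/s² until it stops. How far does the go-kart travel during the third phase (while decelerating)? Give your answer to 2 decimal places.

Phase 1 (decelerating): v₀ = 13.5 m/s, a = -4 m/s².
v = v₀ + at → t = (7 − 13.5) / -4 = 1.62 s
v² = v₀² + 2aΔx → Δx = (7² − 13.5²)/(2·-4) = 16.7 m

Phase 2 (constant speed): v₀ = 7.00 m/s, a = 0 m/s².
Constant speed: t = d/v = 45/7.00 = 6.43 s

Phase 3 (decelerating): v₀ = 7.00 m/s, a = -3.8 m/s².
v = v₀ + at → t = (0 − 7.00) / -3.8 = 1.84 s
v² = v₀² + 2aΔx → Δx = (0² − 7.00²)/(2·-3.8) = 6.45 m
Distance in phase 3 = 6.45 m

6.45 m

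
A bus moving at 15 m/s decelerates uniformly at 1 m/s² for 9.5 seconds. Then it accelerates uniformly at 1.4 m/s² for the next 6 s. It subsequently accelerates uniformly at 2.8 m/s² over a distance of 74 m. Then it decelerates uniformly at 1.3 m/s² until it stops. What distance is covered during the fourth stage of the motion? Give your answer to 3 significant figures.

Phase 1 (decelerating): v₀ = 15.0 m/s, a = -1 m/s².
v = v₀ + at = 15.0 + (-1)(9.5) = 5.50 m/s
Δx = v₀t + ½at² = 15.0·9.5 + 0.5·-1·9.5² = 97.4 m

Phase 2 (accelerating): v₀ = 5.50 m/s, a = 1.4 m/s².
v = v₀ + at = 5.50 + (1.4)(6) = 13.9 m/s
Δx = v₀t + ½at² = 5.50·6 + 0.5·1.4·6² = 58.2 m

Phase 3 (accelerating): v₀ = 13.9 m/s, a = 2.8 m/s².
v² = v₀² + 2aΔx = 13.9² + 2·2.8·74 = 608 → v = 24.6 m/s
t = (v − v₀)/a = (24.6 − 13.9)/2.8 = 3.84 s

Phase 4 (decelerating): v₀ = 24.6 m/s, a = -1.3 m/s².
v = v₀ + at → t = (0 − 24.6) / -1.3 = 19.0 s
v² = v₀² + 2aΔx → Δx = (0² − 24.6²)/(2·-1.3) = 234 m
Distance in phase 4 = 234 m

234 m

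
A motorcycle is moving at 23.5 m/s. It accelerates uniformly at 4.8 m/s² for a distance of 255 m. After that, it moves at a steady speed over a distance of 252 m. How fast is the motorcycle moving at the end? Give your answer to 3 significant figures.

Phase 1 (accelerating): v₀ = 23.5 m/s, a = 4.8 m/s².
v² = v₀² + 2aΔx = 23.5² + 2·4.8·255 = 3000 → v = 54.8 m/s
t = (v − v₀)/a = (54.8 − 23.5)/4.8 = 6.52 s

Phase 2 (constant speed): v₀ = 54.8 m/s, a = 0 m/s².
Constant speed: t = d/v = 252/54.8 = 4.60 s
Final speed = 54.8 m/s

54.8 m/s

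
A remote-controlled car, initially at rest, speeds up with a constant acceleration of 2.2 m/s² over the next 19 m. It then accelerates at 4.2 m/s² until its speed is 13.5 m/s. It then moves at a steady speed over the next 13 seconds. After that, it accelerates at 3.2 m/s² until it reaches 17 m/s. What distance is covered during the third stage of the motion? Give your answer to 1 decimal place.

Phase 1 (accelerating): v₀ = 0 m/s, a = 2.2 m/s².
v² = v₀² + 2aΔx = 0² + 2·2.2·19 = 83.6 → v = 9.14 m/s
t = (v − v₀)/a = (9.14 − 0)/2.2 = 4.16 s

Phase 2 (accelerating): v₀ = 9.14 m/s, a = 4.2 m/s².
v = v₀ + at → t = (13.5 − 9.14) / 4.2 = 1.04 s
v² = v₀² + 2aΔx → Δx = (13.5² − 9.14²)/(2·4.2) = 11.7 m

Phase 3 (constant speed): v₀ = 13.5 m/s, a = 0 m/s².
v = v₀ + at = 13.5 + (0)(13) = 13.5 m/s
Δx = v₀t + ½at² = 13.5·13 + 0.5·0·13² = 176 m
Distance in phase 3 = 176 m

175.5 m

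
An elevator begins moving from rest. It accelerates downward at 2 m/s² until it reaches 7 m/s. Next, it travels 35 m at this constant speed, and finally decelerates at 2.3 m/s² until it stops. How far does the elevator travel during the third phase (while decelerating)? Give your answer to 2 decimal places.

10.65 m

Phase 1 (accelerating): v₀ = 0 m/s, a = 2 m/s².
v = v₀ + at → t = (7 − 0) / 2 = 3.50 s
v² = v₀² + 2aΔx → Δx = (7² − 0²)/(2·2) = 12.2 m

Phase 2 (constant speed): v₀ = 7.00 m/s, a = 0 m/s².
Constant speed: t = d/v = 35/7.00 = 5.00 s

Phase 3 (decelerating): v₀ = 7.00 m/s, a = -2.3 m/s².
v = v₀ + at → t = (0 − 7.00) / -2.3 = 3.04 s
v² = v₀² + 2aΔx → Δx = (0² − 7.00²)/(2·-2.3) = 10.7 m
Distance in phase 3 = 10.7 m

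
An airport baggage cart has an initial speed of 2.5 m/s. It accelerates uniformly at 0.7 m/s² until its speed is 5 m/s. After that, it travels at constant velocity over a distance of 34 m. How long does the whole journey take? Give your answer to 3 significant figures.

Phase 1 (accelerating): v₀ = 2.50 m/s, a = 0.7 m/s².
v = v₀ + at → t = (5 − 2.50) / 0.7 = 3.57 s
v² = v₀² + 2aΔx → Δx = (5² − 2.50²)/(2·0.7) = 13.4 m

Phase 2 (constant speed): v₀ = 5.00 m/s, a = 0 m/s².
Constant speed: t = d/v = 34/5.00 = 6.80 s
Total time = 3.57 + 6.80 = 10.4 s

10.4 s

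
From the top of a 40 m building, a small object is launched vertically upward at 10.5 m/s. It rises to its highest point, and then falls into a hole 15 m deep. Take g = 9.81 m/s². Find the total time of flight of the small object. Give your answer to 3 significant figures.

4.59 s

Phase 1 (rising): v₀ = 10.5 m/s, a = -9.81 m/s².
v = v₀ + at → t = (0 − 10.5) / -9.81 = 1.07 s
v² = v₀² + 2aΔx → Δx = (0² − 10.5²)/(2·-9.81) = 5.62 m

Phase 2 (falling): v₀ = 0 m/s, a = -9.81 m/s².
Falls 60.6 m from rest: t = √(2·60.6/9.81) = 3.52 s; v = g·t = 34.5 m/s.
Total time = 1.07 + 3.52 = 4.59 s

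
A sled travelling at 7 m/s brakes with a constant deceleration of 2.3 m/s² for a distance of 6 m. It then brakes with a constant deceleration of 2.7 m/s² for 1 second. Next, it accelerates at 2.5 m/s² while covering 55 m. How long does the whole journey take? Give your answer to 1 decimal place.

7.9 s

Phase 1 (decelerating): v₀ = 7.00 m/s, a = -2.3 m/s².
v² = v₀² + 2aΔx = 7.00² + 2·-2.3·6 = 21.4 → v = 4.63 m/s
t = (v − v₀)/a = (4.63 − 7.00)/-2.3 = 1.03 s

Phase 2 (decelerating): v₀ = 4.63 m/s, a = -2.7 m/s².
v = v₀ + at = 4.63 + (-2.7)(1) = 1.93 m/s
Δx = v₀t + ½at² = 4.63·1 + 0.5·-2.7·1² = 3.28 m

Phase 3 (accelerating): v₀ = 1.93 m/s, a = 2.5 m/s².
v² = v₀² + 2aΔx = 1.93² + 2·2.5·55 = 279 → v = 16.7 m/s
t = (v − v₀)/a = (16.7 − 1.93)/2.5 = 5.91 s
Total time = 1.03 + 1.00 + 5.91 = 7.94 s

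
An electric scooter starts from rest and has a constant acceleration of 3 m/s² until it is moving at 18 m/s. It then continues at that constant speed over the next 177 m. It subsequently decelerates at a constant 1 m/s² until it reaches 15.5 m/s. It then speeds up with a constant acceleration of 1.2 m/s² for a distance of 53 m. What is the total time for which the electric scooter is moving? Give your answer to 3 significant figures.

Phase 1 (accelerating): v₀ = 0 m/s, a = 3 m/s².
v = v₀ + at → t = (18 − 0) / 3 = 6.00 s
v² = v₀² + 2aΔx → Δx = (18² − 0²)/(2·3) = 54.0 m

Phase 2 (constant speed): v₀ = 18.0 m/s, a = 0 m/s².
Constant speed: t = d/v = 177/18.0 = 9.83 s

Phase 3 (decelerating): v₀ = 18.0 m/s, a = -1 m/s².
v = v₀ + at → t = (15.5 − 18.0) / -1 = 2.50 s
v² = v₀² + 2aΔx → Δx = (15.5² − 18.0²)/(2·-1) = 41.9 m

Phase 4 (accelerating): v₀ = 15.5 m/s, a = 1.2 m/s².
v² = v₀² + 2aΔx = 15.5² + 2·1.2·53 = 367 → v = 19.2 m/s
t = (v − v₀)/a = (19.2 − 15.5)/1.2 = 3.06 s
Total time = 6.00 + 9.83 + 2.50 + 3.06 = 21.4 s

21.4 s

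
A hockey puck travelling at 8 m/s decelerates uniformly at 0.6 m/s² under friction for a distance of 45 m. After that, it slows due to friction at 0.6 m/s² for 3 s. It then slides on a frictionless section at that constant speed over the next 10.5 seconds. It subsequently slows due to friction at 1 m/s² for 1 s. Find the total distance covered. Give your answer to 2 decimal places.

Phase 1 (decelerating): v₀ = 8.00 m/s, a = -0.6 m/s².
v² = v₀² + 2aΔx = 8.00² + 2·-0.6·45 = 10.0 → v = 3.16 m/s
t = (v − v₀)/a = (3.16 − 8.00)/-0.6 = 8.06 s

Phase 2 (decelerating): v₀ = 3.16 m/s, a = -0.6 m/s².
v = v₀ + at = 3.16 + (-0.6)(3) = 1.36 m/s
Δx = v₀t + ½at² = 3.16·3 + 0.5·-0.6·3² = 6.79 m

Phase 3 (constant speed): v₀ = 1.36 m/s, a = 0 m/s².
v = v₀ + at = 1.36 + (0)(10.5) = 1.36 m/s
Δx = v₀t + ½at² = 1.36·10.5 + 0.5·0·10.5² = 14.3 m

Phase 4 (decelerating): v₀ = 1.36 m/s, a = -1 m/s².
v = v₀ + at = 1.36 + (-1)(1) = 0.362 m/s
Δx = v₀t + ½at² = 1.36·1 + 0.5·-1·1² = 0.862 m
Total distance = 45.0 + 6.79 + 14.3 + 0.862 = 67.0 m

66.95 m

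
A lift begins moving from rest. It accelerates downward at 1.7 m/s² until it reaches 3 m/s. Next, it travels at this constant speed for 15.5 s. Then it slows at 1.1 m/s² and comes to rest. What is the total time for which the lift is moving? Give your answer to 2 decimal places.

Phase 1 (accelerating): v₀ = 0 m/s, a = 1.7 m/s².
v = v₀ + at → t = (3 − 0) / 1.7 = 1.76 s
v² = v₀² + 2aΔx → Δx = (3² − 0²)/(2·1.7) = 2.65 m

Phase 2 (constant speed): v₀ = 3.00 m/s, a = 0 m/s².
v = v₀ + at = 3.00 + (0)(15.5) = 3.00 m/s
Δx = v₀t + ½at² = 3.00·15.5 + 0.5·0·15.5² = 46.5 m

Phase 3 (decelerating): v₀ = 3.00 m/s, a = -1.1 m/s².
v = v₀ + at → t = (0 − 3.00) / -1.1 = 2.73 s
v² = v₀² + 2aΔx → Δx = (0² − 3.00²)/(2·-1.1) = 4.09 m
Total time = 1.76 + 15.5 + 2.73 = 20.0 s

19.99 s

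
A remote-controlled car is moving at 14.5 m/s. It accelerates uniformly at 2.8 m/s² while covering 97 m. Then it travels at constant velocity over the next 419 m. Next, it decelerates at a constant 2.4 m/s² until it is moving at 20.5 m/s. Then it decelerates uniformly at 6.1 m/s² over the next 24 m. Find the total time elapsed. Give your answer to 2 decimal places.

24.29 s

Phase 1 (accelerating): v₀ = 14.5 m/s, a = 2.8 m/s².
v² = v₀² + 2aΔx = 14.5² + 2·2.8·97 = 753 → v = 27.4 m/s
t = (v − v₀)/a = (27.4 − 14.5)/2.8 = 4.62 s

Phase 2 (constant speed): v₀ = 27.4 m/s, a = 0 m/s².
Constant speed: t = d/v = 419/27.4 = 15.3 s

Phase 3 (decelerating): v₀ = 27.4 m/s, a = -2.4 m/s².
v = v₀ + at → t = (20.5 − 27.4) / -2.4 = 2.90 s
v² = v₀² + 2aΔx → Δx = (20.5² − 27.4²)/(2·-2.4) = 69.4 m

Phase 4 (decelerating): v₀ = 20.5 m/s, a = -6.1 m/s².
v² = v₀² + 2aΔx = 20.5² + 2·-6.1·24 = 127 → v = 11.3 m/s
t = (v − v₀)/a = (11.3 − 20.5)/-6.1 = 1.51 s
Total time = 4.62 + 15.3 + 2.90 + 1.51 = 24.3 s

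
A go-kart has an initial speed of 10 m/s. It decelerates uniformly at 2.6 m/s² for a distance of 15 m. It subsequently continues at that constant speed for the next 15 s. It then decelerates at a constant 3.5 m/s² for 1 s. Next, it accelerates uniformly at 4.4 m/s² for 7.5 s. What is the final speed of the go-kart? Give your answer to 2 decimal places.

Phase 1 (decelerating): v₀ = 10.0 m/s, a = -2.6 m/s².
v² = v₀² + 2aΔx = 10.0² + 2·-2.6·15 = 22.0 → v = 4.69 m/s
t = (v − v₀)/a = (4.69 − 10.0)/-2.6 = 2.04 s

Phase 2 (constant speed): v₀ = 4.69 m/s, a = 0 m/s².
v = v₀ + at = 4.69 + (0)(15) = 4.69 m/s
Δx = v₀t + ½at² = 4.69·15 + 0.5·0·15² = 70.4 m

Phase 3 (decelerating): v₀ = 4.69 m/s, a = -3.5 m/s².
v = v₀ + at = 4.69 + (-3.5)(1) = 1.19 m/s
Δx = v₀t + ½at² = 4.69·1 + 0.5·-3.5·1² = 2.94 m

Phase 4 (accelerating): v₀ = 1.19 m/s, a = 4.4 m/s².
v = v₀ + at = 1.19 + (4.4)(7.5) = 34.2 m/s
Δx = v₀t + ½at² = 1.19·7.5 + 0.5·4.4·7.5² = 133 m
Final speed = 34.2 m/s

34.19 m/s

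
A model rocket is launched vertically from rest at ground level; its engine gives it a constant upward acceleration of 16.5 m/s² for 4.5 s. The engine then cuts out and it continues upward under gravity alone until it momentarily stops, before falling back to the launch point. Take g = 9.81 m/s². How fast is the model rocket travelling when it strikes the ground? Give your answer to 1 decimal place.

93.8 m/s

Phase 1 (powered ascent): v₀ = 0 m/s, a = 16.5 m/s².
v = v₀ + at = 0 + (16.5)(4.5) = 74.2 m/s
Δx = v₀t + ½at² = 0·4.5 + 0.5·16.5·4.5² = 167 m

Phase 2 (coasting upward): v₀ = 74.2 m/s, a = -9.81 m/s².
v = v₀ + at → t = (0 − 74.2) / -9.81 = 7.57 s
v² = v₀² + 2aΔx → Δx = (0² − 74.2²)/(2·-9.81) = 281 m

Phase 3 (free fall): v₀ = 0 m/s, a = -9.81 m/s².
Falls 448 m from rest: t = √(2·448/9.81) = 9.56 s; v = g·t = 93.8 m/s.
Impact speed = 93.8 m/s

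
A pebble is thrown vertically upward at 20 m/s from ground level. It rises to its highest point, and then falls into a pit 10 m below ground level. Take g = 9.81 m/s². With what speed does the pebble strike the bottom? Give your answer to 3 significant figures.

24.4 m/s

Phase 1 (rising): v₀ = 20.0 m/s, a = -9.81 m/s².
v = v₀ + at → t = (0 − 20.0) / -9.81 = 2.04 s
v² = v₀² + 2aΔx → Δx = (0² − 20.0²)/(2·-9.81) = 20.4 m

Phase 2 (falling): v₀ = 0 m/s, a = -9.81 m/s².
Falls 30.4 m from rest: t = √(2·30.4/9.81) = 2.49 s; v = g·t = 24.4 m/s.
Final speed = 24.4 m/s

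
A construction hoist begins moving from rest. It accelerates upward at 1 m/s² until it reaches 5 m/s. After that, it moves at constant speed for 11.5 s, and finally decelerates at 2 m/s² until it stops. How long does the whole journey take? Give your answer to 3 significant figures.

19.0 s

Phase 1 (accelerating): v₀ = 0 m/s, a = 1 m/s².
v = v₀ + at → t = (5 − 0) / 1 = 5.00 s
v² = v₀² + 2aΔx → Δx = (5² − 0²)/(2·1) = 12.5 m

Phase 2 (constant speed): v₀ = 5.00 m/s, a = 0 m/s².
v = v₀ + at = 5.00 + (0)(11.5) = 5.00 m/s
Δx = v₀t + ½at² = 5.00·11.5 + 0.5·0·11.5² = 57.5 m

Phase 3 (decelerating): v₀ = 5.00 m/s, a = -2 m/s².
v = v₀ + at → t = (0 − 5.00) / -2 = 2.50 s
v² = v₀² + 2aΔx → Δx = (0² − 5.00²)/(2·-2) = 6.25 m
Total time = 5.00 + 11.5 + 2.50 = 19.0 s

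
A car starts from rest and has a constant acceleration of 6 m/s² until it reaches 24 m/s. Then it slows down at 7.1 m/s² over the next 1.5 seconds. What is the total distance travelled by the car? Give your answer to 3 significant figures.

Phase 1 (accelerating): v₀ = 0 m/s, a = 6 m/s².
v = v₀ + at → t = (24 − 0) / 6 = 4.00 s
v² = v₀² + 2aΔx → Δx = (24² − 0²)/(2·6) = 48.0 m

Phase 2 (decelerating): v₀ = 24.0 m/s, a = -7.1 m/s².
v = v₀ + at = 24.0 + (-7.1)(1.5) = 13.4 m/s
Δx = v₀t + ½at² = 24.0·1.5 + 0.5·-7.1·1.5² = 28.0 m
Total distance = 48.0 + 28.0 = 76.0 m

76.0 m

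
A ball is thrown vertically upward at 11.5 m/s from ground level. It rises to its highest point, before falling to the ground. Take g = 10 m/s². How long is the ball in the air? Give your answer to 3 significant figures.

Phase 1 (rising): v₀ = 11.5 m/s, a = -10 m/s².
v = v₀ + at → t = (0 − 11.5) / -10 = 1.15 s
v² = v₀² + 2aΔx → Δx = (0² − 11.5²)/(2·-10) = 6.61 m

Phase 2 (falling): v₀ = 0 m/s, a = -10 m/s².
Falls 6.61 m from rest: t = √(2·6.61/10) = 1.15 s; v = g·t = 11.5 m/s.
Total time = 1.15 + 1.15 = 2.30 s

2.30 s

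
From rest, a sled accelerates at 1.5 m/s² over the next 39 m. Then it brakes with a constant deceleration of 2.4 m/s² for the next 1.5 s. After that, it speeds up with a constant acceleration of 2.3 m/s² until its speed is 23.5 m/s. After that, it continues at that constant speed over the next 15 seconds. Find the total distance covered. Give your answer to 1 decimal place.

513.8 m

Phase 1 (accelerating): v₀ = 0 m/s, a = 1.5 m/s².
v² = v₀² + 2aΔx = 0² + 2·1.5·39 = 117 → v = 10.8 m/s
t = (v − v₀)/a = (10.8 − 0)/1.5 = 7.21 s

Phase 2 (decelerating): v₀ = 10.8 m/s, a = -2.4 m/s².
v = v₀ + at = 10.8 + (-2.4)(1.5) = 7.22 m/s
Δx = v₀t + ½at² = 10.8·1.5 + 0.5·-2.4·1.5² = 13.5 m

Phase 3 (accelerating): v₀ = 7.22 m/s, a = 2.3 m/s².
v = v₀ + at → t = (23.5 − 7.22) / 2.3 = 7.08 s
v² = v₀² + 2aΔx → Δx = (23.5² − 7.22²)/(2·2.3) = 109 m

Phase 4 (constant speed): v₀ = 23.5 m/s, a = 0 m/s².
v = v₀ + at = 23.5 + (0)(15) = 23.5 m/s
Δx = v₀t + ½at² = 23.5·15 + 0.5·0·15² = 352 m
Total distance = 39.0 + 13.5 + 109 + 352 = 514 m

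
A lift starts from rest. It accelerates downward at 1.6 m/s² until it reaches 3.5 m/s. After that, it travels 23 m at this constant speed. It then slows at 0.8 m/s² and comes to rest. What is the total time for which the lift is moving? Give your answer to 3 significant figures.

13.1 s

Phase 1 (accelerating): v₀ = 0 m/s, a = 1.6 m/s².
v = v₀ + at → t = (3.5 − 0) / 1.6 = 2.19 s
v² = v₀² + 2aΔx → Δx = (3.5² − 0²)/(2·1.6) = 3.83 m

Phase 2 (constant speed): v₀ = 3.50 m/s, a = 0 m/s².
Constant speed: t = d/v = 23/3.50 = 6.57 s

Phase 3 (decelerating): v₀ = 3.50 m/s, a = -0.8 m/s².
v = v₀ + at → t = (0 − 3.50) / -0.8 = 4.38 s
v² = v₀² + 2aΔx → Δx = (0² − 3.50²)/(2·-0.8) = 7.66 m
Total time = 2.19 + 6.57 + 4.38 = 13.1 s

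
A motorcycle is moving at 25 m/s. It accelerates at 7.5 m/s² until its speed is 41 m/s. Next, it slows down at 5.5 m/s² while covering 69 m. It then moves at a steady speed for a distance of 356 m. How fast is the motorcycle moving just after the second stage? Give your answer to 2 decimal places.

30.36 m/s

Phase 1 (accelerating): v₀ = 25.0 m/s, a = 7.5 m/s².
v = v₀ + at → t = (41 − 25.0) / 7.5 = 2.13 s
v² = v₀² + 2aΔx → Δx = (41² − 25.0²)/(2·7.5) = 70.4 m

Phase 2 (decelerating): v₀ = 41.0 m/s, a = -5.5 m/s².
v² = v₀² + 2aΔx = 41.0² + 2·-5.5·69 = 922 → v = 30.4 m/s
t = (v − v₀)/a = (30.4 − 41.0)/-5.5 = 1.93 s
Speed at end of phase 2 = 30.4 m/s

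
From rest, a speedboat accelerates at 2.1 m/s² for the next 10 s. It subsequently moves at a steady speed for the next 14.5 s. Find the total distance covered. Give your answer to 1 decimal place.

Phase 1 (accelerating): v₀ = 0 m/s, a = 2.1 m/s².
v = v₀ + at = 0 + (2.1)(10) = 21.0 m/s
Δx = v₀t + ½at² = 0·10 + 0.5·2.1·10² = 105 m

Phase 2 (constant speed): v₀ = 21.0 m/s, a = 0 m/s².
v = v₀ + at = 21.0 + (0)(14.5) = 21.0 m/s
Δx = v₀t + ½at² = 21.0·14.5 + 0.5·0·14.5² = 304 m
Total distance = 105 + 304 = 410 m

409.5 m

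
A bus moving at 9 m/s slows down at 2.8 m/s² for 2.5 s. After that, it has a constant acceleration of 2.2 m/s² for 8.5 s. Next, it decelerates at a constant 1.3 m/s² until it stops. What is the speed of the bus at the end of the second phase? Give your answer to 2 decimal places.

Phase 1 (decelerating): v₀ = 9.00 m/s, a = -2.8 m/s².
v = v₀ + at = 9.00 + (-2.8)(2.5) = 2.00 m/s
Δx = v₀t + ½at² = 9.00·2.5 + 0.5·-2.8·2.5² = 13.8 m

Phase 2 (accelerating): v₀ = 2.00 m/s, a = 2.2 m/s².
v = v₀ + at = 2.00 + (2.2)(8.5) = 20.7 m/s
Δx = v₀t + ½at² = 2.00·8.5 + 0.5·2.2·8.5² = 96.5 m
Speed at end of phase 2 = 20.7 m/s

20.70 m/s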